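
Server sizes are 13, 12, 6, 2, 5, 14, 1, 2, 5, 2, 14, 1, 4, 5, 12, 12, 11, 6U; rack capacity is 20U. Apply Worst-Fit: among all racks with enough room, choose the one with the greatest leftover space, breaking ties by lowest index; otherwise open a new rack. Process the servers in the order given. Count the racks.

8 racks

rack 1: place 13U, 7U left
rack 2: place 12U, 8U left
rack 2: place 6U, 2U left
rack 1: place 2U, 5U left
rack 1: place 5U, 0U left
rack 3: place 14U, 6U left
rack 3: place 1U, 5U left
rack 3: place 2U, 3U left
rack 4: place 5U, 15U left
rack 4: place 2U, 13U left
rack 5: place 14U, 6U left
rack 4: place 1U, 12U left
rack 4: place 4U, 8U left
rack 4: place 5U, 3U left
rack 6: place 12U, 8U left
rack 7: place 12U, 8U left
rack 8: place 11U, 9U left
rack 8: place 6U, 3U left
Final racks: [13,2,5] [12,6] [14,1,2] [5,2,1,4,5] [14] [12] [12] [11,6].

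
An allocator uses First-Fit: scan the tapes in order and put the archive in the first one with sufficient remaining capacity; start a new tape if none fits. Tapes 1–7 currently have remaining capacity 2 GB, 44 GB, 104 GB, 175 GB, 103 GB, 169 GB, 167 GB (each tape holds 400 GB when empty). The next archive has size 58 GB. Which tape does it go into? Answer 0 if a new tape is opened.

Tapes with room: tape 3 (104 GB), tape 4 (175 GB), tape 5 (103 GB), tape 6 (169 GB), tape 7 (167 GB).
The first with room is tape 3.

3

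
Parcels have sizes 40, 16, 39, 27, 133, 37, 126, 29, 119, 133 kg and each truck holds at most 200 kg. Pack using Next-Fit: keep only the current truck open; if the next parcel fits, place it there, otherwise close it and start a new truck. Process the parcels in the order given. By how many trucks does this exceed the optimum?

1

Next-Fit: [40,16,39,27] [133,37] [126,29] [119] [133] → 5 trucks.
Total size 699 kg; any packing needs at least ⌈699/200⌉ = 4 trucks.
An optimal packing achieves that bound: [133,40,27] [133,39,16] [126,37,29] [119] → 4 trucks.
Excess: 5 − 4 = 1.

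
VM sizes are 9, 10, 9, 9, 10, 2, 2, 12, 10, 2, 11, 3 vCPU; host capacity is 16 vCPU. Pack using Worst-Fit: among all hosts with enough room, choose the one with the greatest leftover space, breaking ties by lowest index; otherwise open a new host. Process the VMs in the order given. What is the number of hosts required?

8

host 1: place 9 vCPU, 7 vCPU left
host 2: place 10 vCPU, 6 vCPU left
host 3: place 9 vCPU, 7 vCPU left
host 4: place 9 vCPU, 7 vCPU left
host 5: place 10 vCPU, 6 vCPU left
host 1: place 2 vCPU, 5 vCPU left
host 3: place 2 vCPU, 5 vCPU left
host 6: place 12 vCPU, 4 vCPU left
host 7: place 10 vCPU, 6 vCPU left
host 4: place 2 vCPU, 5 vCPU left
host 8: place 11 vCPU, 5 vCPU left
host 2: place 3 vCPU, 3 vCPU left
Final hosts: [9,2] [10,3] [9,2] [9,2] [10] [12] [10] [11].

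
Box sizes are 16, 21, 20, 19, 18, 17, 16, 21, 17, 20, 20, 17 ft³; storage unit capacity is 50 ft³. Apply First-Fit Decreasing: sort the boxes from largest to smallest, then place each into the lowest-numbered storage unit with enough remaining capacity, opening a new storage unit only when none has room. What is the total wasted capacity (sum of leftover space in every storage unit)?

78

Sorted descending: 21, 21, 20, 20, 20, 19, 18, 17, 17, 17, 16, 16.
storage unit 1: place 21 ft³, 29 ft³ left
storage unit 1: place 21 ft³, 8 ft³ left
storage unit 2: place 20 ft³, 30 ft³ left
storage unit 2: place 20 ft³, 10 ft³ left
storage unit 3: place 20 ft³, 30 ft³ left
storage unit 3: place 19 ft³, 11 ft³ left
storage unit 4: place 18 ft³, 32 ft³ left
storage unit 4: place 17 ft³, 15 ft³ left
storage unit 5: place 17 ft³, 33 ft³ left
storage unit 5: place 17 ft³, 16 ft³ left
storage unit 5: place 16 ft³, 0 ft³ left
storage unit 6: place 16 ft³, 34 ft³ left
6 storage units × 50 ft³ = 300 ft³; used 222 ft³; unused 78 ft³.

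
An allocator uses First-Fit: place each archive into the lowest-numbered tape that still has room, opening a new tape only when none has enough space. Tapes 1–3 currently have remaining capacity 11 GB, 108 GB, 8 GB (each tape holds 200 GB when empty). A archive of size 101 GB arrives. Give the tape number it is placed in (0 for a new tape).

Tapes with room: tape 2 (108 GB).
The first with room is tape 2.

2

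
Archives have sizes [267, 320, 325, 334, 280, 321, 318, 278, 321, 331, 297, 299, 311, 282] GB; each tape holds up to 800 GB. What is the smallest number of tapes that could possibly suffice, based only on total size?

6

Total size = 267 + 320 + 325 + 334 + 280 + 321 + 318 + 278 + 321 + 331 + 297 + 299 + 311 + 282 = 4284 GB.
⌈4284 / 800⌉ = 6.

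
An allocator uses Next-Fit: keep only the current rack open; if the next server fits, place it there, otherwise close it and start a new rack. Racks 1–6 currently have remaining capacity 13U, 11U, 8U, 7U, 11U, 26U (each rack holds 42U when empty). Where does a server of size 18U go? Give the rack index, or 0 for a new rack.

6

Next-Fit only looks at rack 6, which has 26U free.
18U fits there.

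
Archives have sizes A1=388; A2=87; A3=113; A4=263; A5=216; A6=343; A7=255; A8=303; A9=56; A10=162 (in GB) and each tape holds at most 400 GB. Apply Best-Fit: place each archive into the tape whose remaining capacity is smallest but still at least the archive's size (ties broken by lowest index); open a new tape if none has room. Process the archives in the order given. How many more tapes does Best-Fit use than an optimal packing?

1

Best-Fit: [388] [87,113] [263] [216,162] [343,56] [255] [303] → 7 tapes.
Total size 2186 GB; any packing needs at least ⌈2186/400⌉ = 6 tapes.
An optimal packing achieves that bound: [388] [343,56] [303,87] [263,113] [255] [216,162] → 6 tapes.
Excess: 7 − 6 = 1.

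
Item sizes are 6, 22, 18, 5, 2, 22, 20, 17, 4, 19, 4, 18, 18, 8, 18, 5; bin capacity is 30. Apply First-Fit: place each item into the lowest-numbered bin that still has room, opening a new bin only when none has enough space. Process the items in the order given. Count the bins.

9 bins

6 → bin 1 (remaining 24)
22 → bin 1 (remaining 2)
18 → bin 2 (remaining 12)
5 → bin 2 (remaining 7)
2 → bin 1 (remaining 0)
22 → bin 3 (remaining 8)
20 → bin 4 (remaining 10)
17 → bin 5 (remaining 13)
4 → bin 2 (remaining 3)
19 → bin 6 (remaining 11)
4 → bin 3 (remaining 4)
18 → bin 7 (remaining 12)
18 → bin 8 (remaining 12)
8 → bin 4 (remaining 2)
18 → bin 9 (remaining 12)
5 → bin 5 (remaining 8)
Final bins: [6,22,2] [18,5,4] [22,4] [20,8] [17,5] [19] [18] [18] [18].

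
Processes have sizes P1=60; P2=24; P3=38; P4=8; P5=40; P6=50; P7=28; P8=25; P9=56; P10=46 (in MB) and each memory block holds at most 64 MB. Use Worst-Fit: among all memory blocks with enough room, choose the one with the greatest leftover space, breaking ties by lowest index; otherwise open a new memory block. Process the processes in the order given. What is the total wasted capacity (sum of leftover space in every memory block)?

73

Put P1 (60 MB) in memory block 1; 4 MB remain.
Put P2 (24 MB) in memory block 2; 40 MB remain.
Put P3 (38 MB) in memory block 2; 2 MB remain.
Put P4 (8 MB) in memory block 3; 56 MB remain.
Put P5 (40 MB) in memory block 3; 16 MB remain.
Put P6 (50 MB) in memory block 4; 14 MB remain.
Put P7 (28 MB) in memory block 5; 36 MB remain.
Put P8 (25 MB) in memory block 5; 11 MB remain.
Put P9 (56 MB) in memory block 6; 8 MB remain.
Put P10 (46 MB) in memory block 7; 18 MB remain.
7 memory blocks × 64 MB = 448 MB; used 375 MB; unused 73 MB.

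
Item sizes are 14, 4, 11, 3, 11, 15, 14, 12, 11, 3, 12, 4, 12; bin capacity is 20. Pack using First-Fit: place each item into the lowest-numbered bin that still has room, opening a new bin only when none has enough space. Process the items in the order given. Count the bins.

Put 14 in bin 1; 6 remain.
Put 4 in bin 1; 2 remain.
Put 11 in bin 2; 9 remain.
Put 3 in bin 2; 6 remain.
Put 11 in bin 3; 9 remain.
Put 15 in bin 4; 5 remain.
Put 14 in bin 5; 6 remain.
Put 12 in bin 6; 8 remain.
Put 11 in bin 7; 9 remain.
Put 3 in bin 2; 3 remain.
Put 12 in bin 8; 8 remain.
Put 4 in bin 3; 5 remain.
Put 12 in bin 9; 8 remain.

9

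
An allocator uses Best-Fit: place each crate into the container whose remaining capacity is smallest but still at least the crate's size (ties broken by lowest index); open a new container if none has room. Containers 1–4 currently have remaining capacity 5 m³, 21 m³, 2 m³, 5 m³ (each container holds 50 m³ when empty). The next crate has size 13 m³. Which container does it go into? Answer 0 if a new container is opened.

Containers with room: container 2 (21 m³).
Tightest fit is container 2 with 21 m³ free.

2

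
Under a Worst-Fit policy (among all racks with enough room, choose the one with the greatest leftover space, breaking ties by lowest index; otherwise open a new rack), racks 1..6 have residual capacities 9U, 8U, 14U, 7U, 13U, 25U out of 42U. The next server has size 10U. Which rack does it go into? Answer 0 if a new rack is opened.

Racks with room: rack 3 (14U), rack 5 (13U), rack 6 (25U).
Most room is rack 6 with 25U free.

6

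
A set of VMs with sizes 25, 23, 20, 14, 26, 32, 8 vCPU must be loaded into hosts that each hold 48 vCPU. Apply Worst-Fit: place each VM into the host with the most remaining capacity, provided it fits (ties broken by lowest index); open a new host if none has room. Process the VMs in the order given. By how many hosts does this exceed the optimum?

0

Worst-Fit: [25,23] [20,14] [26,8] [32] → 4 hosts.
Total size 148 vCPU; any packing needs at least ⌈148/48⌉ = 4 hosts.
So 4 is already optimal.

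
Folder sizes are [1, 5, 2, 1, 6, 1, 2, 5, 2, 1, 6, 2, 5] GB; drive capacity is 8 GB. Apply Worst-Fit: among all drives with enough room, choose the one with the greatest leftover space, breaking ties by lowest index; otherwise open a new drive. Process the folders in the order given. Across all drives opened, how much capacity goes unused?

Put 1 GB in drive 1; 7 GB remain.
Put 5 GB in drive 1; 2 GB remain.
Put 2 GB in drive 1; 0 GB remain.
Put 1 GB in drive 2; 7 GB remain.
Put 6 GB in drive 2; 1 GB remain.
Put 1 GB in drive 2; 0 GB remain.
Put 2 GB in drive 3; 6 GB remain.
Put 5 GB in drive 3; 1 GB remain.
Put 2 GB in drive 4; 6 GB remain.
Put 1 GB in drive 4; 5 GB remain.
Put 6 GB in drive 5; 2 GB remain.
Put 2 GB in drive 4; 3 GB remain.
Put 5 GB in drive 6; 3 GB remain.
6 drives × 8 GB = 48 GB; used 39 GB; unused 9 GB.

9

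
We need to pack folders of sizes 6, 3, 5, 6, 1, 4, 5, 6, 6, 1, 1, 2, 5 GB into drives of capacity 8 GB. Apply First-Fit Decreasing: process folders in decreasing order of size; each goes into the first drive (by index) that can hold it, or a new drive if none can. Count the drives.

8

Sorted descending: 6, 6, 6, 6, 5, 5, 5, 4, 3, 2, 1, 1, 1.
drive 1: place 6 GB, 2 GB left
drive 2: place 6 GB, 2 GB left
drive 3: place 6 GB, 2 GB left
drive 4: place 6 GB, 2 GB left
drive 5: place 5 GB, 3 GB left
drive 6: place 5 GB, 3 GB left
drive 7: place 5 GB, 3 GB left
drive 8: place 4 GB, 4 GB left
drive 5: place 3 GB, 0 GB left
drive 1: place 2 GB, 0 GB left
drive 2: place 1 GB, 1 GB left
drive 2: place 1 GB, 0 GB left
drive 3: place 1 GB, 1 GB left
Final drives: [6,2] [6,1,1] [6,1] [6] [5,3] [5] [5] [4].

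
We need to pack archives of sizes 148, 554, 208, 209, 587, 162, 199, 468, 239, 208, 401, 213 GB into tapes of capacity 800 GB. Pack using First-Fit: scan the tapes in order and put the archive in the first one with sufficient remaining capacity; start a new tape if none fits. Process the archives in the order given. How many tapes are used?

Put 148 GB in tape 1; 652 GB remain.
Put 554 GB in tape 1; 98 GB remain.
Put 208 GB in tape 2; 592 GB remain.
Put 209 GB in tape 2; 383 GB remain.
Put 587 GB in tape 3; 213 GB remain.
Put 162 GB in tape 2; 221 GB remain.
Put 199 GB in tape 2; 22 GB remain.
Put 468 GB in tape 4; 332 GB remain.
Put 239 GB in tape 4; 93 GB remain.
Put 208 GB in tape 3; 5 GB remain.
Put 401 GB in tape 5; 399 GB remain.
Put 213 GB in tape 5; 186 GB remain.
Final tapes: [148,554] [208,209,162,199] [587,208] [468,239] [401,213].

5 tapes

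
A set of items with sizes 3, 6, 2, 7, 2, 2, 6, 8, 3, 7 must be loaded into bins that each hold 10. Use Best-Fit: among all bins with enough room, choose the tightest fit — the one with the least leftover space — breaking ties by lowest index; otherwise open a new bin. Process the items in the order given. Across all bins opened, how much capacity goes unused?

4

Put 3 in bin 1; 7 remain.
Put 6 in bin 1; 1 remain.
Put 2 in bin 2; 8 remain.
Put 7 in bin 2; 1 remain.
Put 2 in bin 3; 8 remain.
Put 2 in bin 3; 6 remain.
Put 6 in bin 3; 0 remain.
Put 8 in bin 4; 2 remain.
Put 3 in bin 5; 7 remain.
Put 7 in bin 5; 0 remain.
5 bins × 10 = 50; used 46; unused 4.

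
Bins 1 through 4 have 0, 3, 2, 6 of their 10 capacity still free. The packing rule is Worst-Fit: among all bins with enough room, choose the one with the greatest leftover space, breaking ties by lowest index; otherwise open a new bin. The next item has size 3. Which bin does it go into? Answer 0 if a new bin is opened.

4

Bins with room: bin 2 (3), bin 4 (6).
Most room is bin 4 with 6 free.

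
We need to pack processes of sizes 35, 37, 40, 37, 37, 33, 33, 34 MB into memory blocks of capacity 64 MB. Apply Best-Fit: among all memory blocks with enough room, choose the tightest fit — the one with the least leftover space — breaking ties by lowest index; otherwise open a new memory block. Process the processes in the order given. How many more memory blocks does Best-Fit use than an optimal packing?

Best-Fit: [35] [37] [40] [37] [37] [33] [33] [34] → 8 memory blocks.
8 processes exceed 32 MB (half the capacity), and no two of those can share a memory block, so at least 8 memory blocks are needed.
So 8 is already optimal.

0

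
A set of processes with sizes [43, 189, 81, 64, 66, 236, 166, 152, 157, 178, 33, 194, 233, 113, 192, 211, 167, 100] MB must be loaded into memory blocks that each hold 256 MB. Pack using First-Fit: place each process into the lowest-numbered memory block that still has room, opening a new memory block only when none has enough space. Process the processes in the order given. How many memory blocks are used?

Put 43 MB in memory block 1; 213 MB remain.
Put 189 MB in memory block 1; 24 MB remain.
Put 81 MB in memory block 2; 175 MB remain.
Put 64 MB in memory block 2; 111 MB remain.
Put 66 MB in memory block 2; 45 MB remain.
Put 236 MB in memory block 3; 20 MB remain.
Put 166 MB in memory block 4; 90 MB remain.
Put 152 MB in memory block 5; 104 MB remain.
Put 157 MB in memory block 6; 99 MB remain.
Put 178 MB in memory block 7; 78 MB remain.
Put 33 MB in memory block 2; 12 MB remain.
Put 194 MB in memory block 8; 62 MB remain.
Put 233 MB in memory block 9; 23 MB remain.
Put 113 MB in memory block 10; 143 MB remain.
Put 192 MB in memory block 11; 64 MB remain.
Put 211 MB in memory block 12; 45 MB remain.
Put 167 MB in memory block 13; 89 MB remain.
Put 100 MB in memory block 5; 4 MB remain.

13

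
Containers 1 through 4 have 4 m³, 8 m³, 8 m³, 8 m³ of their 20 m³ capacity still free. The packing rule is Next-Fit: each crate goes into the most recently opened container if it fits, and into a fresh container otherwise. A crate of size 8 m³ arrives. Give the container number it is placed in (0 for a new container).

4

Next-Fit only looks at container 4, which has 8 m³ free.
8 m³ fits there.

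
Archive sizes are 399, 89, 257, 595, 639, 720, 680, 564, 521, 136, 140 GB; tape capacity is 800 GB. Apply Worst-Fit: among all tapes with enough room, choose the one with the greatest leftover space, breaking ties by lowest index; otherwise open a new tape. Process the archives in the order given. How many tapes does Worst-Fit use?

Put 399 GB in tape 1; 401 GB remain.
Put 89 GB in tape 1; 312 GB remain.
Put 257 GB in tape 1; 55 GB remain.
Put 595 GB in tape 2; 205 GB remain.
Put 639 GB in tape 3; 161 GB remain.
Put 720 GB in tape 4; 80 GB remain.
Put 680 GB in tape 5; 120 GB remain.
Put 564 GB in tape 6; 236 GB remain.
Put 521 GB in tape 7; 279 GB remain.
Put 136 GB in tape 7; 143 GB remain.
Put 140 GB in tape 6; 96 GB remain.
Final tapes: [399,89,257] [595] [639] [720] [680] [564,140] [521,136].

7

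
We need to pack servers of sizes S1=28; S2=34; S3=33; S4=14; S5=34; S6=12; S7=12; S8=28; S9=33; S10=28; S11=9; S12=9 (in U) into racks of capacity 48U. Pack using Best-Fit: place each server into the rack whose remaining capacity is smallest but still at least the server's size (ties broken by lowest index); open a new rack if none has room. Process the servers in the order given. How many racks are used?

rack 1: place S1 (28U), 20U left
rack 2: place S2 (34U), 14U left
rack 3: place S3 (33U), 15U left
rack 2: place S4 (14U), 0U left
rack 4: place S5 (34U), 14U left
rack 4: place S6 (12U), 2U left
rack 3: place S7 (12U), 3U left
rack 5: place S8 (28U), 20U left
rack 6: place S9 (33U), 15U left
rack 7: place S10 (28U), 20U left
rack 6: place S11 (9U), 6U left
rack 1: place S12 (9U), 11U left
Final racks: [28,9] [34,14] [33,12] [34,12] [28] [33,9] [28].

7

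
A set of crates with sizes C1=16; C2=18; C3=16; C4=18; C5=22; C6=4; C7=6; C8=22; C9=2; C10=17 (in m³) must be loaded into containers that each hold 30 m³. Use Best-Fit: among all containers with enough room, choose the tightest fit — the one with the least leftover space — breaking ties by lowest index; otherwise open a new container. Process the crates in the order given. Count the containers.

7 containers

container 1: place C1 (16 m³), 14 m³ left
container 2: place C2 (18 m³), 12 m³ left
container 3: place C3 (16 m³), 14 m³ left
container 4: place C4 (18 m³), 12 m³ left
container 5: place C5 (22 m³), 8 m³ left
container 5: place C6 (4 m³), 4 m³ left
container 2: place C7 (6 m³), 6 m³ left
container 6: place C8 (22 m³), 8 m³ left
container 5: place C9 (2 m³), 2 m³ left
container 7: place C10 (17 m³), 13 m³ left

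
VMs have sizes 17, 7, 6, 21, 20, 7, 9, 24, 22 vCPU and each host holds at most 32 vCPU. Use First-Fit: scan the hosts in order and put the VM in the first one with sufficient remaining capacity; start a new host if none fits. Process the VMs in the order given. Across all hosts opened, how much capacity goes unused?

27

host 1: place 17 vCPU, 15 vCPU left
host 1: place 7 vCPU, 8 vCPU left
host 1: place 6 vCPU, 2 vCPU left
host 2: place 21 vCPU, 11 vCPU left
host 3: place 20 vCPU, 12 vCPU left
host 2: place 7 vCPU, 4 vCPU left
host 3: place 9 vCPU, 3 vCPU left
host 4: place 24 vCPU, 8 vCPU left
host 5: place 22 vCPU, 10 vCPU left
5 hosts × 32 vCPU = 160 vCPU; used 133 vCPU; unused 27 vCPU.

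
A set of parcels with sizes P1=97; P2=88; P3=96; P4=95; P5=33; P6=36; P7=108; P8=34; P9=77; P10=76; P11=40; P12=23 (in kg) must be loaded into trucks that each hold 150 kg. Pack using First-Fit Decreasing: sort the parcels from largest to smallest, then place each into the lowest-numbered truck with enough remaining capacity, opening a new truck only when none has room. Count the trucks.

Sorted descending: 108, 97, 96, 95, 88, 77, 76, 40, 36, 34, 33, 23.
truck 1: place 108 kg, 42 kg left
truck 2: place 97 kg, 53 kg left
truck 3: place 96 kg, 54 kg left
truck 4: place 95 kg, 55 kg left
truck 5: place 88 kg, 62 kg left
truck 6: place 77 kg, 73 kg left
truck 7: place 76 kg, 74 kg left
truck 1: place 40 kg, 2 kg left
truck 2: place 36 kg, 17 kg left
truck 3: place 34 kg, 20 kg left
truck 4: place 33 kg, 22 kg left
truck 5: place 23 kg, 39 kg left

7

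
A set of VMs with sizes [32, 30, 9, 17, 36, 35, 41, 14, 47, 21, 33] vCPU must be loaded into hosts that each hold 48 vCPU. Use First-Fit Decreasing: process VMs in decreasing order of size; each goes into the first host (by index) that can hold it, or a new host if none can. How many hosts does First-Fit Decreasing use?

Sorted descending: 47, 41, 36, 35, 33, 32, 30, 21, 17, 14, 9.
47 vCPU → host 1 (remaining 1 vCPU)
41 vCPU → host 2 (remaining 7 vCPU)
36 vCPU → host 3 (remaining 12 vCPU)
35 vCPU → host 4 (remaining 13 vCPU)
33 vCPU → host 5 (remaining 15 vCPU)
32 vCPU → host 6 (remaining 16 vCPU)
30 vCPU → host 7 (remaining 18 vCPU)
21 vCPU → host 8 (remaining 27 vCPU)
17 vCPU → host 7 (remaining 1 vCPU)
14 vCPU → host 5 (remaining 1 vCPU)
9 vCPU → host 3 (remaining 3 vCPU)

8 hosts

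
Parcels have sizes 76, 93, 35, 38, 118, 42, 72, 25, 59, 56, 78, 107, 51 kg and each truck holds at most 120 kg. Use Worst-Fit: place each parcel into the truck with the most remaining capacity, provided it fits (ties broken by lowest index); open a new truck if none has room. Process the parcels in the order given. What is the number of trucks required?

9

truck 1: place 76 kg, 44 kg left
truck 2: place 93 kg, 27 kg left
truck 1: place 35 kg, 9 kg left
truck 3: place 38 kg, 82 kg left
truck 4: place 118 kg, 2 kg left
truck 3: place 42 kg, 40 kg left
truck 5: place 72 kg, 48 kg left
truck 5: place 25 kg, 23 kg left
truck 6: place 59 kg, 61 kg left
truck 6: place 56 kg, 5 kg left
truck 7: place 78 kg, 42 kg left
truck 8: place 107 kg, 13 kg left
truck 9: place 51 kg, 69 kg left
Final trucks: [76,35] [93] [38,42] [118] [72,25] [59,56] [78] [107] [51].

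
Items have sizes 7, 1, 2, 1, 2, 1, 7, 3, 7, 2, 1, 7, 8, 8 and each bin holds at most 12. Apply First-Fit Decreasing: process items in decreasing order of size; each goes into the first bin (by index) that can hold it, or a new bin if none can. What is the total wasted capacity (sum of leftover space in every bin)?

Sorted descending: 8, 8, 7, 7, 7, 7, 3, 2, 2, 2, 1, 1, 1, 1.
Put 8 in bin 1; 4 remain.
Put 8 in bin 2; 4 remain.
Put 7 in bin 3; 5 remain.
Put 7 in bin 4; 5 remain.
Put 7 in bin 5; 5 remain.
Put 7 in bin 6; 5 remain.
Put 3 in bin 1; 1 remain.
Put 2 in bin 2; 2 remain.
Put 2 in bin 2; 0 remain.
Put 2 in bin 3; 3 remain.
Put 1 in bin 1; 0 remain.
Put 1 in bin 3; 2 remain.
Put 1 in bin 3; 1 remain.
Put 1 in bin 3; 0 remain.
6 bins × 12 = 72; used 57; unused 15.

15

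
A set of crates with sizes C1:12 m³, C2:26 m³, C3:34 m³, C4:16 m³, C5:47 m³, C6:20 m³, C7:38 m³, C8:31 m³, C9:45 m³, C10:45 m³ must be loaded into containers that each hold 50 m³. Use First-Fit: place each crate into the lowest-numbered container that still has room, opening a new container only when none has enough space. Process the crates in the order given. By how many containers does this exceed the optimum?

First-Fit: [12,26] [34,16] [47] [20] [38] [31] [45] [45] → 8 containers.
Total size 314 m³; any packing needs at least ⌈314/50⌉ = 7 containers.
An optimal packing achieves that bound: [47] [45] [45] [38,12] [34,16] [31] [26,20] → 7 containers.
Excess: 8 − 7 = 1.

1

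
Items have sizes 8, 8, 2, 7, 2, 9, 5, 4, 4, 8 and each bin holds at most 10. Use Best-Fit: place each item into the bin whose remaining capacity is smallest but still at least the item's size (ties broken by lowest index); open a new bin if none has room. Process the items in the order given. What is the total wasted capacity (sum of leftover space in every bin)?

8 → bin 1 (remaining 2)
8 → bin 2 (remaining 2)
2 → bin 1 (remaining 0)
7 → bin 3 (remaining 3)
2 → bin 2 (remaining 0)
9 → bin 4 (remaining 1)
5 → bin 5 (remaining 5)
4 → bin 5 (remaining 1)
4 → bin 6 (remaining 6)
8 → bin 7 (remaining 2)
7 bins × 10 = 70; used 57; unused 13.

13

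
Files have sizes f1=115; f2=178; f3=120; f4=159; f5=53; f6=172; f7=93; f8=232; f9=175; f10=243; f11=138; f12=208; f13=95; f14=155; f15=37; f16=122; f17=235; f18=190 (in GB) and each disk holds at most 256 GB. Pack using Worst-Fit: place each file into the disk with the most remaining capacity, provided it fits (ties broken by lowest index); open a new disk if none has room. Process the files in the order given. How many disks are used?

f1 (115 GB) → disk 1 (remaining 141 GB)
f2 (178 GB) → disk 2 (remaining 78 GB)
f3 (120 GB) → disk 1 (remaining 21 GB)
f4 (159 GB) → disk 3 (remaining 97 GB)
f5 (53 GB) → disk 3 (remaining 44 GB)
f6 (172 GB) → disk 4 (remaining 84 GB)
f7 (93 GB) → disk 5 (remaining 163 GB)
f8 (232 GB) → disk 6 (remaining 24 GB)
f9 (175 GB) → disk 7 (remaining 81 GB)
f10 (243 GB) → disk 8 (remaining 13 GB)
f11 (138 GB) → disk 5 (remaining 25 GB)
f12 (208 GB) → disk 9 (remaining 48 GB)
f13 (95 GB) → disk 10 (remaining 161 GB)
f14 (155 GB) → disk 10 (remaining 6 GB)
f15 (37 GB) → disk 4 (remaining 47 GB)
f16 (122 GB) → disk 11 (remaining 134 GB)
f17 (235 GB) → disk 12 (remaining 21 GB)
f18 (190 GB) → disk 13 (remaining 66 GB)

13 disks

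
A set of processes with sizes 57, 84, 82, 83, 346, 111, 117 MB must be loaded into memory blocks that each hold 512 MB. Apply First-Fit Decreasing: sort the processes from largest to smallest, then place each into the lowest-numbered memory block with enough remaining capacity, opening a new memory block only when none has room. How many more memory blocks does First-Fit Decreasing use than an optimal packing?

First-Fit Decreasing: [346,117] [111,84,83,82,57] → 2 memory blocks.
Total size 880 MB; any packing needs at least ⌈880/512⌉ = 2 memory blocks.
So 2 is already optimal.

0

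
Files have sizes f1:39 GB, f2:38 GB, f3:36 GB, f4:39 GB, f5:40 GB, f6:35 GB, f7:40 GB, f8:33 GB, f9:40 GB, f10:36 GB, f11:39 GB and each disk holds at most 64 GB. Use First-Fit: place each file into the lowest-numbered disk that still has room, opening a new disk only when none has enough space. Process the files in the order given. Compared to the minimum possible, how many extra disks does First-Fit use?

0

First-Fit: [39] [38] [36] [39] [40] [35] [40] [33] [40] [36] [39] → 11 disks.
11 files exceed 32 GB (half the capacity), and no two of those can share a disk, so at least 11 disks are needed.
So 11 is already optimal.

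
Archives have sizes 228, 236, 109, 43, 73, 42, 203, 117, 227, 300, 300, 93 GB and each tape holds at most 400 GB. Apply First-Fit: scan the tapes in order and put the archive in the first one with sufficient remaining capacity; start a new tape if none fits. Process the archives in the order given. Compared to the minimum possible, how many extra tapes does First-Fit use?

First-Fit: [228,109,43] [236,73,42] [203,117] [227,93] [300] [300] → 6 tapes.
6 archives exceed 200 GB (half the capacity), and no two of those can share a tape, so at least 6 tapes are needed.
So 6 is already optimal.

0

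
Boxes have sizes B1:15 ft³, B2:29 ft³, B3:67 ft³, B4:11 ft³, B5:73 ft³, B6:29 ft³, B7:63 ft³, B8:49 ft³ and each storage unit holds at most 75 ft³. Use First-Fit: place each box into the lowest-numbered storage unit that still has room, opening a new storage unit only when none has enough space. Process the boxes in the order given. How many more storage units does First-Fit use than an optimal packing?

First-Fit: [15,29,11] [67] [73] [29] [63] [49] → 6 storage units.
Total size 336 ft³; any packing needs at least ⌈336/75⌉ = 5 storage units.
An optimal packing achieves that bound: [73] [67] [63,11] [49,15] [29,29] → 5 storage units.
Excess: 6 − 5 = 1.

1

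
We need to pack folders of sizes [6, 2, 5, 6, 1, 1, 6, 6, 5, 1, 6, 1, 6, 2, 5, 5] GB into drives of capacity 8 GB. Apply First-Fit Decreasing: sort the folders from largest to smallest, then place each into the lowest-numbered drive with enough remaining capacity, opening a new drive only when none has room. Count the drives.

10

Sorted descending: 6, 6, 6, 6, 6, 6, 5, 5, 5, 5, 2, 2, 1, 1, 1, 1.
6 GB → drive 1 (remaining 2 GB)
6 GB → drive 2 (remaining 2 GB)
6 GB → drive 3 (remaining 2 GB)
6 GB → drive 4 (remaining 2 GB)
6 GB → drive 5 (remaining 2 GB)
6 GB → drive 6 (remaining 2 GB)
5 GB → drive 7 (remaining 3 GB)
5 GB → drive 8 (remaining 3 GB)
5 GB → drive 9 (remaining 3 GB)
5 GB → drive 10 (remaining 3 GB)
2 GB → drive 1 (remaining 0 GB)
2 GB → drive 2 (remaining 0 GB)
1 GB → drive 3 (remaining 1 GB)
1 GB → drive 3 (remaining 0 GB)
1 GB → drive 4 (remaining 1 GB)
1 GB → drive 4 (remaining 0 GB)
Final drives: [6,2] [6,2] [6,1,1] [6,1,1] [6] [6] [5] [5] [5] [5].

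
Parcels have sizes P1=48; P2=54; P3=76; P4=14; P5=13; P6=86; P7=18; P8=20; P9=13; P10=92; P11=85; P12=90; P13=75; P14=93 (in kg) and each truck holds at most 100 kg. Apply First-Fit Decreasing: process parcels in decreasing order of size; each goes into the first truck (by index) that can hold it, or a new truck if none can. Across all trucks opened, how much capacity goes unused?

Sorted descending: 93, 92, 90, 86, 85, 76, 75, 54, 48, 20, 18, 14, 13, 13.
truck 1: place 93 kg, 7 kg left
truck 2: place 92 kg, 8 kg left
truck 3: place 90 kg, 10 kg left
truck 4: place 86 kg, 14 kg left
truck 5: place 85 kg, 15 kg left
truck 6: place 76 kg, 24 kg left
truck 7: place 75 kg, 25 kg left
truck 8: place 54 kg, 46 kg left
truck 9: place 48 kg, 52 kg left
truck 6: place 20 kg, 4 kg left
truck 7: place 18 kg, 7 kg left
truck 4: place 14 kg, 0 kg left
truck 5: place 13 kg, 2 kg left
truck 8: place 13 kg, 33 kg left
9 trucks × 100 kg = 900 kg; used 777 kg; unused 123 kg.

123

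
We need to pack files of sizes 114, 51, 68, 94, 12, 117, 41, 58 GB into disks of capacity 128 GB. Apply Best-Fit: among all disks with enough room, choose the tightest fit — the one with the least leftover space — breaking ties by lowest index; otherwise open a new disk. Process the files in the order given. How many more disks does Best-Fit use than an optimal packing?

0

Best-Fit: [114,12] [51,68] [94] [117] [41,58] → 5 disks.
Total size 555 GB; any packing needs at least ⌈555/128⌉ = 5 disks.
So 5 is already optimal.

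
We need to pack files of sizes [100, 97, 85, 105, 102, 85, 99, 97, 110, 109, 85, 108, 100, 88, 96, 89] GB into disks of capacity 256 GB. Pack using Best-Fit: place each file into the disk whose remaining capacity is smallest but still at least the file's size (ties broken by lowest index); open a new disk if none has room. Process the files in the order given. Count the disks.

disk 1: place 100 GB, 156 GB left
disk 1: place 97 GB, 59 GB left
disk 2: place 85 GB, 171 GB left
disk 2: place 105 GB, 66 GB left
disk 3: place 102 GB, 154 GB left
disk 3: place 85 GB, 69 GB left
disk 4: place 99 GB, 157 GB left
disk 4: place 97 GB, 60 GB left
disk 5: place 110 GB, 146 GB left
disk 5: place 109 GB, 37 GB left
disk 6: place 85 GB, 171 GB left
disk 6: place 108 GB, 63 GB left
disk 7: place 100 GB, 156 GB left
disk 7: place 88 GB, 68 GB left
disk 8: place 96 GB, 160 GB left
disk 8: place 89 GB, 71 GB left

8 disks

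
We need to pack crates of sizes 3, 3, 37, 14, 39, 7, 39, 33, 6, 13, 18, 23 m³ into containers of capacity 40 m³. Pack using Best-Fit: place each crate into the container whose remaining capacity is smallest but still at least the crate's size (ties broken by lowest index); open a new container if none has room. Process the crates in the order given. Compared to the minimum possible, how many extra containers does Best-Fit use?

Best-Fit: [3,3,14,7,13] [37] [39] [39] [33,6] [18] [23] → 7 containers.
Total size 235 m³; any packing needs at least ⌈235/40⌉ = 6 containers.
An optimal packing achieves that bound: [39] [39] [37,3] [33,7] [23,14,3] [18,13,6] → 6 containers.
Excess: 7 − 6 = 1.

1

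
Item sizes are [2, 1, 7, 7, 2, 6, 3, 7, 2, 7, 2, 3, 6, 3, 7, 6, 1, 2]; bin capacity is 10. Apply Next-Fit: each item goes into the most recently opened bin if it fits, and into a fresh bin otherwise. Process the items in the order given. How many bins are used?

2 → bin 1 (remaining 8)
1 → bin 1 (remaining 7)
7 → bin 1 (remaining 0)
7 → bin 2 (remaining 3)
2 → bin 2 (remaining 1)
6 → bin 3 (remaining 4)
3 → bin 3 (remaining 1)
7 → bin 4 (remaining 3)
2 → bin 4 (remaining 1)
7 → bin 5 (remaining 3)
2 → bin 5 (remaining 1)
3 → bin 6 (remaining 7)
6 → bin 6 (remaining 1)
3 → bin 7 (remaining 7)
7 → bin 7 (remaining 0)
6 → bin 8 (remaining 4)
1 → bin 8 (remaining 3)
2 → bin 8 (remaining 1)

8 bins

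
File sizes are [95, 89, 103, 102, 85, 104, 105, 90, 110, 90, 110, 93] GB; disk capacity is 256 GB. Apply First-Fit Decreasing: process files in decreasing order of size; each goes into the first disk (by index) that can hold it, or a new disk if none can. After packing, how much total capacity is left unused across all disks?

Sorted descending: 110, 110, 105, 104, 103, 102, 95, 93, 90, 90, 89, 85.
110 GB → disk 1 (remaining 146 GB)
110 GB → disk 1 (remaining 36 GB)
105 GB → disk 2 (remaining 151 GB)
104 GB → disk 2 (remaining 47 GB)
103 GB → disk 3 (remaining 153 GB)
102 GB → disk 3 (remaining 51 GB)
95 GB → disk 4 (remaining 161 GB)
93 GB → disk 4 (remaining 68 GB)
90 GB → disk 5 (remaining 166 GB)
90 GB → disk 5 (remaining 76 GB)
89 GB → disk 6 (remaining 167 GB)
85 GB → disk 6 (remaining 82 GB)
6 disks × 256 GB = 1536 GB; used 1176 GB; unused 360 GB.

360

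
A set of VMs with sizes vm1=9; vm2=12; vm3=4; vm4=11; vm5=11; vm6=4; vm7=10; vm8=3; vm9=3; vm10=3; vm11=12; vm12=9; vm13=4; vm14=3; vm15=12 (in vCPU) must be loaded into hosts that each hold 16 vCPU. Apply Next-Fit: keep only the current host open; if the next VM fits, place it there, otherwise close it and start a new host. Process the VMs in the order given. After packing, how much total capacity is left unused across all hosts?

host 1: place vm1 (9 vCPU), 7 vCPU left
host 2: place vm2 (12 vCPU), 4 vCPU left
host 2: place vm3 (4 vCPU), 0 vCPU left
host 3: place vm4 (11 vCPU), 5 vCPU left
host 4: place vm5 (11 vCPU), 5 vCPU left
host 4: place vm6 (4 vCPU), 1 vCPU left
host 5: place vm7 (10 vCPU), 6 vCPU left
host 5: place vm8 (3 vCPU), 3 vCPU left
host 5: place vm9 (3 vCPU), 0 vCPU left
host 6: place vm10 (3 vCPU), 13 vCPU left
host 6: place vm11 (12 vCPU), 1 vCPU left
host 7: place vm12 (9 vCPU), 7 vCPU left
host 7: place vm13 (4 vCPU), 3 vCPU left
host 7: place vm14 (3 vCPU), 0 vCPU left
host 8: place vm15 (12 vCPU), 4 vCPU left
8 hosts × 16 vCPU = 128 vCPU; used 110 vCPU; unused 18 vCPU.

18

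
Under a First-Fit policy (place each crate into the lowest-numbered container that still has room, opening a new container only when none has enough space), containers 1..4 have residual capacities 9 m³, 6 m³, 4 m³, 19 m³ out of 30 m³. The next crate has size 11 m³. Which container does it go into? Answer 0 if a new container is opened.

4

Containers with room: container 4 (19 m³).
The first with room is container 4.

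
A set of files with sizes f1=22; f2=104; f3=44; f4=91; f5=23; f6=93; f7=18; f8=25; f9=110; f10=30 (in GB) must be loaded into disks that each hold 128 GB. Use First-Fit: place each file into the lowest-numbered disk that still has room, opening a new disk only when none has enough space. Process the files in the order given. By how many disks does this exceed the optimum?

0

First-Fit: [22,104] [44,23,18,25] [91,30] [93] [110] → 5 disks.
Total size 560 GB; any packing needs at least ⌈560/128⌉ = 5 disks.
So 5 is already optimal.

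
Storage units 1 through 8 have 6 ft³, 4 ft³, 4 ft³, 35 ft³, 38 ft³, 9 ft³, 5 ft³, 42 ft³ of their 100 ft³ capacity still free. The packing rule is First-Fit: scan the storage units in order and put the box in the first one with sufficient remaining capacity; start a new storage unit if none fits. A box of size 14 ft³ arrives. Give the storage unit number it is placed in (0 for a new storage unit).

4

Storage units with room: storage unit 4 (35 ft³), storage unit 5 (38 ft³), storage unit 8 (42 ft³).
The first with room is storage unit 4.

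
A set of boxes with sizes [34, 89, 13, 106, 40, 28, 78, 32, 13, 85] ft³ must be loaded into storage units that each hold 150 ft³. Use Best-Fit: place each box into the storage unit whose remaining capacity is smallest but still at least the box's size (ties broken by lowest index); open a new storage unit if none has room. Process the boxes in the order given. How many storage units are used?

34 ft³ → storage unit 1 (remaining 116 ft³)
89 ft³ → storage unit 1 (remaining 27 ft³)
13 ft³ → storage unit 1 (remaining 14 ft³)
106 ft³ → storage unit 2 (remaining 44 ft³)
40 ft³ → storage unit 2 (remaining 4 ft³)
28 ft³ → storage unit 3 (remaining 122 ft³)
78 ft³ → storage unit 3 (remaining 44 ft³)
32 ft³ → storage unit 3 (remaining 12 ft³)
13 ft³ → storage unit 1 (remaining 1 ft³)
85 ft³ → storage unit 4 (remaining 65 ft³)
Final storage units: [34,89,13,13] [106,40] [28,78,32] [85].

4 storage units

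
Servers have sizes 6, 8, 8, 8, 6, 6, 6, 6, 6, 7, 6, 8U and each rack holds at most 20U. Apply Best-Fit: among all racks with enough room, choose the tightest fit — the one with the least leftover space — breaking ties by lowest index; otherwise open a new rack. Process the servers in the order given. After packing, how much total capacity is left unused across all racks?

6U → rack 1 (remaining 14U)
8U → rack 1 (remaining 6U)
8U → rack 2 (remaining 12U)
8U → rack 2 (remaining 4U)
6U → rack 1 (remaining 0U)
6U → rack 3 (remaining 14U)
6U → rack 3 (remaining 8U)
6U → rack 3 (remaining 2U)
6U → rack 4 (remaining 14U)
7U → rack 4 (remaining 7U)
6U → rack 4 (remaining 1U)
8U → rack 5 (remaining 12U)
5 racks × 20U = 100U; used 81U; unused 19U.

19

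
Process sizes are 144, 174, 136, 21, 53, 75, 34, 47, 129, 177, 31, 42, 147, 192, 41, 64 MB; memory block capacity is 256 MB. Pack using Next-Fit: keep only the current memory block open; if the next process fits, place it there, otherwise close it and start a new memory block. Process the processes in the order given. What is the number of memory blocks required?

Put 144 MB in memory block 1; 112 MB remain.
Put 174 MB in memory block 2; 82 MB remain.
Put 136 MB in memory block 3; 120 MB remain.
Put 21 MB in memory block 3; 99 MB remain.
Put 53 MB in memory block 3; 46 MB remain.
Put 75 MB in memory block 4; 181 MB remain.
Put 34 MB in memory block 4; 147 MB remain.
Put 47 MB in memory block 4; 100 MB remain.
Put 129 MB in memory block 5; 127 MB remain.
Put 177 MB in memory block 6; 79 MB remain.
Put 31 MB in memory block 6; 48 MB remain.
Put 42 MB in memory block 6; 6 MB remain.
Put 147 MB in memory block 7; 109 MB remain.
Put 192 MB in memory block 8; 64 MB remain.
Put 41 MB in memory block 8; 23 MB remain.
Put 64 MB in memory block 9; 192 MB remain.
Final memory blocks: [144] [174] [136,21,53] [75,34,47] [129] [177,31,42] [147] [192,41] [64].

9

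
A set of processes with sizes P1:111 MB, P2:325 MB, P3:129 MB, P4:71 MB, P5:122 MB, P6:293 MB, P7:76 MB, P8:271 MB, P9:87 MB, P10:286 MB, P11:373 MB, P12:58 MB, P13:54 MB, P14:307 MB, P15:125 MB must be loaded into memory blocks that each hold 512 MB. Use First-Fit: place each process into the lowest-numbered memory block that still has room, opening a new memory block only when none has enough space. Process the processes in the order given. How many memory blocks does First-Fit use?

7

P1 (111 MB) → memory block 1 (remaining 401 MB)
P2 (325 MB) → memory block 1 (remaining 76 MB)
P3 (129 MB) → memory block 2 (remaining 383 MB)
P4 (71 MB) → memory block 1 (remaining 5 MB)
P5 (122 MB) → memory block 2 (remaining 261 MB)
P6 (293 MB) → memory block 3 (remaining 219 MB)
P7 (76 MB) → memory block 2 (remaining 185 MB)
P8 (271 MB) → memory block 4 (remaining 241 MB)
P9 (87 MB) → memory block 2 (remaining 98 MB)
P10 (286 MB) → memory block 5 (remaining 226 MB)
P11 (373 MB) → memory block 6 (remaining 139 MB)
P12 (58 MB) → memory block 2 (remaining 40 MB)
P13 (54 MB) → memory block 3 (remaining 165 MB)
P14 (307 MB) → memory block 7 (remaining 205 MB)
P15 (125 MB) → memory block 3 (remaining 40 MB)
Final memory blocks: [111,325,71] [129,122,76,87,58] [293,54,125] [271] [286] [373] [307].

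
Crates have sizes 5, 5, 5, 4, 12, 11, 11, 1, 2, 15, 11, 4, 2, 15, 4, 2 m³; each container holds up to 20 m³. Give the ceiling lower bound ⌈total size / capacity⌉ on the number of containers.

6 containers

Total size = 5 + 5 + 5 + 4 + 12 + 11 + 11 + 1 + 2 + 15 + 11 + 4 + 2 + 15 + 4 + 2 = 109 m³.
⌈109 / 20⌉ = 6.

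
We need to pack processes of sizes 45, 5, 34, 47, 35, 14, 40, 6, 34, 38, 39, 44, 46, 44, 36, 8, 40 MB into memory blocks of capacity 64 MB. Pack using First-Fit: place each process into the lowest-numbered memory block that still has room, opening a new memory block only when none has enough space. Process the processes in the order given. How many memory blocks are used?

13 memory blocks

Put 45 MB in memory block 1; 19 MB remain.
Put 5 MB in memory block 1; 14 MB remain.
Put 34 MB in memory block 2; 30 MB remain.
Put 47 MB in memory block 3; 17 MB remain.
Put 35 MB in memory block 4; 29 MB remain.
Put 14 MB in memory block 1; 0 MB remain.
Put 40 MB in memory block 5; 24 MB remain.
Put 6 MB in memory block 2; 24 MB remain.
Put 34 MB in memory block 6; 30 MB remain.
Put 38 MB in memory block 7; 26 MB remain.
Put 39 MB in memory block 8; 25 MB remain.
Put 44 MB in memory block 9; 20 MB remain.
Put 46 MB in memory block 10; 18 MB remain.
Put 44 MB in memory block 11; 20 MB remain.
Put 36 MB in memory block 12; 28 MB remain.
Put 8 MB in memory block 2; 16 MB remain.
Put 40 MB in memory block 13; 24 MB remain.
Final memory blocks: [45,5,14] [34,6,8] [47] [35] [40] [34] [38] [39] [44] [46] [44] [36] [40].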